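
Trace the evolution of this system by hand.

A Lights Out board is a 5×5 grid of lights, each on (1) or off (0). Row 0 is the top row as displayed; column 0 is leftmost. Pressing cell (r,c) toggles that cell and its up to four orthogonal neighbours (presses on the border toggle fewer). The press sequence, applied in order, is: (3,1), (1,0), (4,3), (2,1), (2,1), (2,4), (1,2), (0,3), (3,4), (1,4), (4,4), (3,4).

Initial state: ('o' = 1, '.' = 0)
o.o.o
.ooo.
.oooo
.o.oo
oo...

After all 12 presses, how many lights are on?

12

step 0: o.o.o
.ooo.
.oooo
.o.oo
oo...
step 1: o.o.o
.ooo.
..ooo
o.ooo
o....
step 2: ..o.o
o.oo.
o.ooo
o.ooo
o....
step 3: ..o.o
o.oo.
o.ooo
o.o.o
o.ooo
step 4: ..o.o
oooo.
.o.oo
ooo.o
o.ooo
step 5: ..o.o
o.oo.
o.ooo
o.o.o
o.ooo
step 6: ..o.o
o.ooo
o.o..
o.o..
o.ooo
step 7: ....o
oo..o
o....
o.o..
o.ooo
step 8: ..oo.
oo.oo
o....
o.o..
o.ooo
step 9: ..oo.
oo.oo
o...o
o.ooo
o.oo.
step 10: ..ooo
oo...
o....
o.ooo
o.oo.
step 11: ..ooo
oo...
o....
o.oo.
o.o.o
step 12: ..ooo
oo...
o...o
o.o.o
o.o..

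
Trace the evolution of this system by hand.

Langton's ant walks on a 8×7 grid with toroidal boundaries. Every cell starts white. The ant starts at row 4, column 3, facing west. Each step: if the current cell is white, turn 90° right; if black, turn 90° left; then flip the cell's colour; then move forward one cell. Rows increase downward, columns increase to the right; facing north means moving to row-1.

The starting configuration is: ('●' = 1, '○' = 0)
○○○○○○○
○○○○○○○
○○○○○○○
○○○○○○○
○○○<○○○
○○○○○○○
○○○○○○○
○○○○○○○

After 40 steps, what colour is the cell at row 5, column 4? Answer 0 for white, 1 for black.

0

k=0  ○○○○○○○
○○○○○○○
○○○○○○○
○○○○○○○
○○○<○○○
○○○○○○○
○○○○○○○
○○○○○○○
k=1  ○○○○○○○
○○○○○○○
○○○○○○○
○○○^○○○
○○○●○○○
○○○○○○○
○○○○○○○
○○○○○○○
k=2  ○○○○○○○
○○○○○○○
○○○○○○○
○○○●>○○
○○○●○○○
○○○○○○○
○○○○○○○
○○○○○○○
k=3  ○○○○○○○
○○○○○○○
○○○○○○○
○○○●●○○
○○○●v○○
○○○○○○○
○○○○○○○
○○○○○○○
k=4  ○○○○○○○
○○○○○○○
○○○○○○○
○○○●●○○
○○○<●○○
○○○○○○○
○○○○○○○
○○○○○○○
k=5  ○○○○○○○
○○○○○○○
○○○○○○○
○○○●●○○
○○○○●○○
○○○v○○○
○○○○○○○
○○○○○○○
k=6  ○○○○○○○
○○○○○○○
○○○○○○○
○○○●●○○
○○○○●○○
○○<●○○○
○○○○○○○
○○○○○○○
k=7  ○○○○○○○
○○○○○○○
○○○○○○○
○○○●●○○
○○^○●○○
○○●●○○○
○○○○○○○
○○○○○○○
k=8  ○○○○○○○
○○○○○○○
○○○○○○○
○○○●●○○
○○●>●○○
○○●●○○○
○○○○○○○
○○○○○○○
k=9  ○○○○○○○
○○○○○○○
○○○○○○○
○○○●●○○
○○●●●○○
○○●v○○○
○○○○○○○
○○○○○○○
k=10  ○○○○○○○
○○○○○○○
○○○○○○○
○○○●●○○
○○●●●○○
○○●○>○○
○○○○○○○
○○○○○○○
k=11  ○○○○○○○
○○○○○○○
○○○○○○○
○○○●●○○
○○●●●○○
○○●○●○○
○○○○v○○
○○○○○○○
k=12  ○○○○○○○
○○○○○○○
○○○○○○○
○○○●●○○
○○●●●○○
○○●○●○○
○○○<●○○
○○○○○○○
k=13  ○○○○○○○
○○○○○○○
○○○○○○○
○○○●●○○
○○●●●○○
○○●^●○○
○○○●●○○
○○○○○○○
k=14  ○○○○○○○
○○○○○○○
○○○○○○○
○○○●●○○
○○●●●○○
○○●●>○○
○○○●●○○
○○○○○○○
k=15  ○○○○○○○
○○○○○○○
○○○○○○○
○○○●●○○
○○●●^○○
○○●●○○○
○○○●●○○
○○○○○○○
k=16  ○○○○○○○
○○○○○○○
○○○○○○○
○○○●●○○
○○●<○○○
○○●●○○○
○○○●●○○
○○○○○○○
k=17  ○○○○○○○
○○○○○○○
○○○○○○○
○○○●●○○
○○●○○○○
○○●v○○○
○○○●●○○
○○○○○○○
k=18  ○○○○○○○
○○○○○○○
○○○○○○○
○○○●●○○
○○●○○○○
○○●○>○○
○○○●●○○
○○○○○○○
k=19  ○○○○○○○
○○○○○○○
○○○○○○○
○○○●●○○
○○●○○○○
○○●○●○○
○○○●v○○
○○○○○○○
k=20  ○○○○○○○
○○○○○○○
○○○○○○○
○○○●●○○
○○●○○○○
○○●○●○○
○○○●○>○
○○○○○○○
k=21  ○○○○○○○
○○○○○○○
○○○○○○○
○○○●●○○
○○●○○○○
○○●○●○○
○○○●○●○
○○○○○v○
k=22  ○○○○○○○
○○○○○○○
○○○○○○○
○○○●●○○
○○●○○○○
○○●○●○○
○○○●○●○
○○○○<●○
k=23  ○○○○○○○
○○○○○○○
○○○○○○○
○○○●●○○
○○●○○○○
○○●○●○○
○○○●^●○
○○○○●●○
k=24  ○○○○○○○
○○○○○○○
○○○○○○○
○○○●●○○
○○●○○○○
○○●○●○○
○○○●●>○
○○○○●●○
k=25  ○○○○○○○
○○○○○○○
○○○○○○○
○○○●●○○
○○●○○○○
○○●○●^○
○○○●●○○
○○○○●●○
k=26  ○○○○○○○
○○○○○○○
○○○○○○○
○○○●●○○
○○●○○○○
○○●○●●>
○○○●●○○
○○○○●●○
k=27  ○○○○○○○
○○○○○○○
○○○○○○○
○○○●●○○
○○●○○○○
○○●○●●●
○○○●●○v
○○○○●●○
k=28  ○○○○○○○
○○○○○○○
○○○○○○○
○○○●●○○
○○●○○○○
○○●○●●●
○○○●●<●
○○○○●●○
k=29  ○○○○○○○
○○○○○○○
○○○○○○○
○○○●●○○
○○●○○○○
○○●○●^●
○○○●●●●
○○○○●●○
k=30  ○○○○○○○
○○○○○○○
○○○○○○○
○○○●●○○
○○●○○○○
○○●○<○●
○○○●●●●
○○○○●●○
k=31  ○○○○○○○
○○○○○○○
○○○○○○○
○○○●●○○
○○●○○○○
○○●○○○●
○○○●v●●
○○○○●●○
k=32  ○○○○○○○
○○○○○○○
○○○○○○○
○○○●●○○
○○●○○○○
○○●○○○●
○○○●○>●
○○○○●●○
k=33  ○○○○○○○
○○○○○○○
○○○○○○○
○○○●●○○
○○●○○○○
○○●○○^●
○○○●○○●
○○○○●●○
k=34  ○○○○○○○
○○○○○○○
○○○○○○○
○○○●●○○
○○●○○○○
○○●○○●>
○○○●○○●
○○○○●●○
k=35  ○○○○○○○
○○○○○○○
○○○○○○○
○○○●●○○
○○●○○○^
○○●○○●○
○○○●○○●
○○○○●●○
k=36  ○○○○○○○
○○○○○○○
○○○○○○○
○○○●●○○
>○●○○○●
○○●○○●○
○○○●○○●
○○○○●●○
k=37  ○○○○○○○
○○○○○○○
○○○○○○○
○○○●●○○
●○●○○○●
v○●○○●○
○○○●○○●
○○○○●●○
k=38  ○○○○○○○
○○○○○○○
○○○○○○○
○○○●●○○
●○●○○○●
●○●○○●<
○○○●○○●
○○○○●●○
k=39  ○○○○○○○
○○○○○○○
○○○○○○○
○○○●●○○
●○●○○○^
●○●○○●●
○○○●○○●
○○○○●●○
k=40  ○○○○○○○
○○○○○○○
○○○○○○○
○○○●●○○
●○●○○<○
●○●○○●●
○○○●○○●
○○○○●●○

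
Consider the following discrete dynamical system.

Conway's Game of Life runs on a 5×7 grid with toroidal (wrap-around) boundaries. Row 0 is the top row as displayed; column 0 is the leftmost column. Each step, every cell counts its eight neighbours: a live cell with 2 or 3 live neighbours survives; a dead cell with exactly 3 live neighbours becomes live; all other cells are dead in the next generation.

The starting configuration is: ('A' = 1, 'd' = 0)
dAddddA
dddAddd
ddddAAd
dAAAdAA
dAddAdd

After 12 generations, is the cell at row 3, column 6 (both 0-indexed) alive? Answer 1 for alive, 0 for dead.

k=0  dAddddA
dddAddd
ddddAAd
dAAAdAA
dAddAdd
k=1  AdAdddd
ddddAAd
dddddAA
AAAAddA
dAdAAdA
k=2  AAAdddA
ddddAAd
dAAAddd
dAdAddd
ddddAAA
k=3  AAdAddd
ddddAAA
dAdAddd
AAdAdAd
dddAAAA
k=4  AdAAddd
dAdAAAA
dAdAddd
AAdAdAd
dddAdAd
k=5  AAddddd
dAdddAA
dAdAddd
AAdAddA
AddAddd
k=6  dAAdddd
dAddddA
dAddAAd
dAdAAdA
ddddddd
k=7  AAAdddd
dAdddAd
dAdAAdA
AdAAAdd
AAdAddd
k=8  ddddddA
dddAAAA
dAddddA
dddddAA
ddddAdA
k=9  AddAddA
ddddAdA
ddddddd
ddddddA
AdddddA
k=10  ddddddd
AddddAA
dddddAd
AdddddA
dddddAd
k=11  dddddAd
dddddAA
dddddAd
dddddAA
ddddddA
k=12  dddddAd
ddddAAA
ddddAdd
dddddAA
ddddddA

1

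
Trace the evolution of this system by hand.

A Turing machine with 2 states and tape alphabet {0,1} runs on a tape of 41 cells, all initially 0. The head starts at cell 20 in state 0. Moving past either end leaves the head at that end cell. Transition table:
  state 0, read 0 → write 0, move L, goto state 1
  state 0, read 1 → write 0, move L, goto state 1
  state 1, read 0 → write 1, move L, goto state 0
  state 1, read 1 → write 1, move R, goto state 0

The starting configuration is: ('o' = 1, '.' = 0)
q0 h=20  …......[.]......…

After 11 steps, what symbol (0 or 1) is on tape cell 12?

[0] q0 h=20  …......[.]......…
[1] q1 h=19  …......[.]......…
[2] q0 h=18  …......[.]o.....…
[3] q1 h=17  …......[.].o....…
[4] q0 h=16  …......[.]o.o...…
[5] q1 h=15  …......[.].o.o..…
[6] q0 h=14  …......[.]o.o.o.…
[7] q1 h=13  …......[.].o.o.o…
[8] q0 h=12  …......[.]o.o.o.…
[9] q1 h=11  …......[.].o.o.o…
[10] q0 h=10  …......[.]o.o.o.…
[11] q1 h= 9  …......[.].o.o.o…

0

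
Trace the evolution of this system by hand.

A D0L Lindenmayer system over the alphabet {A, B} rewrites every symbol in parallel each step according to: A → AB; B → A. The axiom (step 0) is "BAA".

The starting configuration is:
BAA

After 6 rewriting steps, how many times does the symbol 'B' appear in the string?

t=0: BAA
t=1: AABAB
t=2: ABABAABA
t=3: ABAABAABABAAB
t=4: ABAABABAABABAABAABABA
t=5: ABAABABAABAABABAABAABABAABABAABAAB
t=6: ABAABABAABAABABAABABAABAABABAABABAABAABABAABAABABAABABA

21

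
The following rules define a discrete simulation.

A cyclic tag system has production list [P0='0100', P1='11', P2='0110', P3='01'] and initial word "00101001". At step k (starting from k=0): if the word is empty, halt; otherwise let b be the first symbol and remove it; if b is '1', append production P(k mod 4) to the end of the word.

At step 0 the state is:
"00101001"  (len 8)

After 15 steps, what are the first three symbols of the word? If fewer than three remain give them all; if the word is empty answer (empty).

0) "00101001"  (len 8)
1) "0101001"  (len 7)
2) "101001"  (len 6)
3) "010010110"  (len 9)
4) "10010110"  (len 8)
5) "00101100100"  (len 11)
6) "0101100100"  (len 10)
7) "101100100"  (len 9)
8) "0110010001"  (len 10)
9) "110010001"  (len 9)
10) "1001000111"  (len 10)
11) "0010001110110"  (len 13)
12) "010001110110"  (len 12)
13) "10001110110"  (len 11)
14) "000111011011"  (len 12)
15) "00111011011"  (len 11)

001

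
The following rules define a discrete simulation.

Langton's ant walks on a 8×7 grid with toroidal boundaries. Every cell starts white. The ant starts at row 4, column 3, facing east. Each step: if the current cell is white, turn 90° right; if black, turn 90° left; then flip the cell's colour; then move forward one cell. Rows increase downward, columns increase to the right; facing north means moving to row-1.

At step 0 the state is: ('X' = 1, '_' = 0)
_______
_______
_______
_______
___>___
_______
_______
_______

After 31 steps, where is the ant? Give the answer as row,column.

k=0  _______
_______
_______
_______
___>___
_______
_______
_______
k=1  _______
_______
_______
_______
___X___
___v___
_______
_______
k=2  _______
_______
_______
_______
___X___
__<X___
_______
_______
k=3  _______
_______
_______
_______
__^X___
__XX___
_______
_______
k=4  _______
_______
_______
_______
__X>___
__XX___
_______
_______
k=5  _______
_______
_______
___^___
__X____
__XX___
_______
_______
k=6  _______
_______
_______
___X>__
__X____
__XX___
_______
_______
k=7  _______
_______
_______
___XX__
__X_v__
__XX___
_______
_______
k=8  _______
_______
_______
___XX__
__X<X__
__XX___
_______
_______
k=9  _______
_______
_______
___^X__
__XXX__
__XX___
_______
_______
k=10  _______
_______
_______
__<_X__
__XXX__
__XX___
_______
_______
k=11  _______
_______
__^____
__X_X__
__XXX__
__XX___
_______
_______
k=12  _______
_______
__X>___
__X_X__
__XXX__
__XX___
_______
_______
k=13  _______
_______
__XX___
__XvX__
__XXX__
__XX___
_______
_______
k=14  _______
_______
__XX___
__<XX__
__XXX__
__XX___
_______
_______
k=15  _______
_______
__XX___
___XX__
__vXX__
__XX___
_______
_______
k=16  _______
_______
__XX___
___XX__
___>X__
__XX___
_______
_______
k=17  _______
_______
__XX___
___^X__
____X__
__XX___
_______
_______
k=18  _______
_______
__XX___
__<_X__
____X__
__XX___
_______
_______
k=19  _______
_______
__^X___
__X_X__
____X__
__XX___
_______
_______
k=20  _______
_______
_<_X___
__X_X__
____X__
__XX___
_______
_______
k=21  _______
_^_____
_X_X___
__X_X__
____X__
__XX___
_______
_______
k=22  _______
_X>____
_X_X___
__X_X__
____X__
__XX___
_______
_______
k=23  _______
_XX____
_XvX___
__X_X__
____X__
__XX___
_______
_______
k=24  _______
_XX____
_<XX___
__X_X__
____X__
__XX___
_______
_______
k=25  _______
_XX____
__XX___
_vX_X__
____X__
__XX___
_______
_______
k=26  _______
_XX____
__XX___
<XX_X__
____X__
__XX___
_______
_______
k=27  _______
_XX____
^_XX___
XXX_X__
____X__
__XX___
_______
_______
k=28  _______
_XX____
X>XX___
XXX_X__
____X__
__XX___
_______
_______
k=29  _______
_XX____
XXXX___
XvX_X__
____X__
__XX___
_______
_______
k=30  _______
_XX____
XXXX___
X_>_X__
____X__
__XX___
_______
_______
k=31  _______
_XX____
XX^X___
X___X__
____X__
__XX___
_______
_______

2,2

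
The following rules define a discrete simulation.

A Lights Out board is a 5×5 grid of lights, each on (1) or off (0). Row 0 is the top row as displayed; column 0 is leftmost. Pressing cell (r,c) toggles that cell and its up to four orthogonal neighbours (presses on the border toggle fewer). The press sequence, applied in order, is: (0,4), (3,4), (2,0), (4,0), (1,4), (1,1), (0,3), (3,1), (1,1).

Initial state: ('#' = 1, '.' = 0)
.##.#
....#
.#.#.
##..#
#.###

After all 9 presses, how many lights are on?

10

0) .##.#
....#
.#.#.
##..#
#.###
1) .###.
.....
.#.#.
##..#
#.###
2) .###.
.....
.#.##
##.#.
#.##.
3) .###.
#....
#..##
.#.#.
#.##.
4) .###.
#....
#..##
##.#.
.###.
5) .####
#..##
#..#.
##.#.
.###.
6) ..###
.####
##.#.
##.#.
.###.
7) .....
.##.#
##.#.
##.#.
.###.
8) .....
.##.#
#..#.
..##.
..##.
9) .#...
#...#
##.#.
..##.
..##.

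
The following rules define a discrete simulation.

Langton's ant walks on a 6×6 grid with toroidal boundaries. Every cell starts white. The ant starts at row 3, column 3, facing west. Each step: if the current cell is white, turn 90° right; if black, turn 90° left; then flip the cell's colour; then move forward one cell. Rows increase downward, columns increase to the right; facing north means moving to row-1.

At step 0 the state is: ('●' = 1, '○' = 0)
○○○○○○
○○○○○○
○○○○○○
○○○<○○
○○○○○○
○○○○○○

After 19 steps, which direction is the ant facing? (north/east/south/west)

south

step 0: ○○○○○○
○○○○○○
○○○○○○
○○○<○○
○○○○○○
○○○○○○
step 1: ○○○○○○
○○○○○○
○○○^○○
○○○●○○
○○○○○○
○○○○○○
step 2: ○○○○○○
○○○○○○
○○○●>○
○○○●○○
○○○○○○
○○○○○○
step 3: ○○○○○○
○○○○○○
○○○●●○
○○○●v○
○○○○○○
○○○○○○
step 4: ○○○○○○
○○○○○○
○○○●●○
○○○<●○
○○○○○○
○○○○○○
step 5: ○○○○○○
○○○○○○
○○○●●○
○○○○●○
○○○v○○
○○○○○○
step 6: ○○○○○○
○○○○○○
○○○●●○
○○○○●○
○○<●○○
○○○○○○
step 7: ○○○○○○
○○○○○○
○○○●●○
○○^○●○
○○●●○○
○○○○○○
step 8: ○○○○○○
○○○○○○
○○○●●○
○○●>●○
○○●●○○
○○○○○○
step 9: ○○○○○○
○○○○○○
○○○●●○
○○●●●○
○○●v○○
○○○○○○
step 10: ○○○○○○
○○○○○○
○○○●●○
○○●●●○
○○●○>○
○○○○○○
step 11: ○○○○○○
○○○○○○
○○○●●○
○○●●●○
○○●○●○
○○○○v○
step 12: ○○○○○○
○○○○○○
○○○●●○
○○●●●○
○○●○●○
○○○<●○
step 13: ○○○○○○
○○○○○○
○○○●●○
○○●●●○
○○●^●○
○○○●●○
step 14: ○○○○○○
○○○○○○
○○○●●○
○○●●●○
○○●●>○
○○○●●○
step 15: ○○○○○○
○○○○○○
○○○●●○
○○●●^○
○○●●○○
○○○●●○
step 16: ○○○○○○
○○○○○○
○○○●●○
○○●<○○
○○●●○○
○○○●●○
step 17: ○○○○○○
○○○○○○
○○○●●○
○○●○○○
○○●v○○
○○○●●○
step 18: ○○○○○○
○○○○○○
○○○●●○
○○●○○○
○○●○>○
○○○●●○
step 19: ○○○○○○
○○○○○○
○○○●●○
○○●○○○
○○●○●○
○○○●v○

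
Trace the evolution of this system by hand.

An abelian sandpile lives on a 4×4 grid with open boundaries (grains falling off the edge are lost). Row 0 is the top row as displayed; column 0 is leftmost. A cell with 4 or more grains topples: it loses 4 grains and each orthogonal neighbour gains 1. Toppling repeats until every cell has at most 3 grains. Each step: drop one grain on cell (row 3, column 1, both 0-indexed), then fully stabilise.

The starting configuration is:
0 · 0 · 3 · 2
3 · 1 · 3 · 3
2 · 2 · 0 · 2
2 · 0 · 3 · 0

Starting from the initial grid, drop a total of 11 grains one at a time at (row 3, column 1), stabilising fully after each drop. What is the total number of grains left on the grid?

29

t=0: 0 · 0 · 3 · 2
3 · 1 · 3 · 3
2 · 2 · 0 · 2
2 · 0 · 3 · 0
t=1: 0 · 0 · 3 · 2
3 · 1 · 3 · 3
2 · 2 · 0 · 2
2 · 1 · 3 · 0
t=2: 0 · 0 · 3 · 2
3 · 1 · 3 · 3
2 · 2 · 0 · 2
2 · 2 · 3 · 0
t=3: 0 · 0 · 3 · 2
3 · 1 · 3 · 3
2 · 2 · 0 · 2
2 · 3 · 3 · 0
t=4: 0 · 0 · 3 · 2
3 · 1 · 3 · 3
2 · 3 · 1 · 2
3 · 1 · 0 · 1
t=5: 0 · 0 · 3 · 2
3 · 1 · 3 · 3
2 · 3 · 1 · 2
3 · 2 · 0 · 1
t=6: 0 · 0 · 3 · 2
3 · 1 · 3 · 3
2 · 3 · 1 · 2
3 · 3 · 0 · 1
t=7: 1 · 0 · 3 · 2
0 · 3 · 3 · 3
1 · 1 · 2 · 2
1 · 2 · 1 · 1
t=8: 1 · 0 · 3 · 2
0 · 3 · 3 · 3
1 · 1 · 2 · 2
1 · 3 · 1 · 1
t=9: 1 · 0 · 3 · 2
0 · 3 · 3 · 3
1 · 2 · 2 · 2
2 · 0 · 2 · 1
t=10: 1 · 0 · 3 · 2
0 · 3 · 3 · 3
1 · 2 · 2 · 2
2 · 1 · 2 · 1
t=11: 1 · 0 · 3 · 2
0 · 3 · 3 · 3
1 · 2 · 2 · 2
2 · 2 · 2 · 1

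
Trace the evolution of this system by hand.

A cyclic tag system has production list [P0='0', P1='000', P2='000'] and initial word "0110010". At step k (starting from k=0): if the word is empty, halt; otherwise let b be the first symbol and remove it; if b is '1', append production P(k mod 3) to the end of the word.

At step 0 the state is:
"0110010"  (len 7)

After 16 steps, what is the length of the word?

step 0: "0110010"  (len 7)
step 1: "110010"  (len 6)
step 2: "10010000"  (len 8)
step 3: "0010000000"  (len 10)
step 4: "010000000"  (len 9)
step 5: "10000000"  (len 8)
step 6: "0000000000"  (len 10)
step 7: "000000000"  (len 9)
step 8: "00000000"  (len 8)
step 9: "0000000"  (len 7)
step 10: "000000"  (len 6)
step 11: "00000"  (len 5)
step 12: "0000"  (len 4)
step 13: "000"  (len 3)
step 14: "00"  (len 2)
step 15: "0"  (len 1)
step 16: (halted — word empty)

0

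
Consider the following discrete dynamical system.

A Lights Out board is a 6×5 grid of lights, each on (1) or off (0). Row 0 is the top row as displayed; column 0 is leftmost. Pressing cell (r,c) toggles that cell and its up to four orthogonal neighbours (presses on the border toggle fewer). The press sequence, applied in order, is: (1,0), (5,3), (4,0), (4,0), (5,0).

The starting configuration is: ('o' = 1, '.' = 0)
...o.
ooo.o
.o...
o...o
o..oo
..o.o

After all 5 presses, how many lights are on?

12

t=0: ...o.
ooo.o
.o...
o...o
o..oo
..o.o
t=1: o..o.
..o.o
oo...
o...o
o..oo
..o.o
t=2: o..o.
..o.o
oo...
o...o
o...o
...o.
t=3: o..o.
..o.o
oo...
....o
.o..o
o..o.
t=4: o..o.
..o.o
oo...
o...o
o...o
...o.
t=5: o..o.
..o.o
oo...
o...o
....o
oo.o.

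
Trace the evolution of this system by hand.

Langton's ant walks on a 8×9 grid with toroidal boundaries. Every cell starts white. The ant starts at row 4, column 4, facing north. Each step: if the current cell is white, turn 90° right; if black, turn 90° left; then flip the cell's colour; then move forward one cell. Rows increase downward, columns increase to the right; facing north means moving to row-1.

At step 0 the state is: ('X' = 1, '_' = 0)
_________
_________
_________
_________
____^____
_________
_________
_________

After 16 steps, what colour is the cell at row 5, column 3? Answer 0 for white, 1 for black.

step 0: _________
_________
_________
_________
____^____
_________
_________
_________
step 1: _________
_________
_________
_________
____X>___
_________
_________
_________
step 2: _________
_________
_________
_________
____XX___
_____v___
_________
_________
step 3: _________
_________
_________
_________
____XX___
____<X___
_________
_________
step 4: _________
_________
_________
_________
____^X___
____XX___
_________
_________
step 5: _________
_________
_________
_________
___<_X___
____XX___
_________
_________
step 6: _________
_________
_________
___^_____
___X_X___
____XX___
_________
_________
step 7: _________
_________
_________
___X>____
___X_X___
____XX___
_________
_________
step 8: _________
_________
_________
___XX____
___XvX___
____XX___
_________
_________
step 9: _________
_________
_________
___XX____
___<XX___
____XX___
_________
_________
step 10: _________
_________
_________
___XX____
____XX___
___vXX___
_________
_________
step 11: _________
_________
_________
___XX____
____XX___
__<XXX___
_________
_________
step 12: _________
_________
_________
___XX____
__^_XX___
__XXXX___
_________
_________
step 13: _________
_________
_________
___XX____
__X>XX___
__XXXX___
_________
_________
step 14: _________
_________
_________
___XX____
__XXXX___
__XvXX___
_________
_________
step 15: _________
_________
_________
___XX____
__XXXX___
__X_>X___
_________
_________
step 16: _________
_________
_________
___XX____
__XX^X___
__X__X___
_________
_________

0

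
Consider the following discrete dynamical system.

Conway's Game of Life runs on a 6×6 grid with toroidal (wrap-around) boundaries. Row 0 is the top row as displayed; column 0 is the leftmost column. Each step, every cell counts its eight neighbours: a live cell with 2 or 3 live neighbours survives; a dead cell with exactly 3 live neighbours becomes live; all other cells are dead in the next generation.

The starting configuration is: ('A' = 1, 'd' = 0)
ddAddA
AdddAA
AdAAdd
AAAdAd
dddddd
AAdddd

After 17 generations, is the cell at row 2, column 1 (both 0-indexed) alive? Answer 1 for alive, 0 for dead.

[0] ddAddA
AdddAA
AdAAdd
AAAdAd
dddddd
AAdddd
[1] ddddAd
AdAdAd
ddAddd
AdAddA
ddAddA
AAdddd
[2] AddAdd
dAdddA
AdAddd
AdAAdA
ddAddA
AAdddA
[3] ddAdAd
dAAddA
ddAAAd
AdAAAA
ddAAdd
dAAdAA
[4] ddddAd
dAdddA
dddddd
dddddA
dddddd
dAddAA
[5] ddddAd
dddddd
Addddd
dddddd
AdddAA
ddddAA
[6] ddddAA
dddddd
dddddd
Addddd
AdddAd
AddAdd
[7] ddddAA
dddddd
dddddd
dddddA
AAdddd
AddAdd
[8] ddddAA
dddddd
dddddd
Addddd
AAdddA
AAddAd
[9] AdddAA
dddddd
dddddd
AAdddA
dddddd
dAddAd
[10] AdddAA
dddddA
Addddd
Addddd
dAdddA
AdddAd
[11] AdddAd
ddddAd
AddddA
AAdddA
dAdddA
dAddAd
[12] dddAAd
AdddAd
dAddAd
dAddAd
dAAdAA
dAddAd
[13] dddAAd
ddddAd
AAdAAd
dAddAd
dAAdAA
AAdddd
[14] dddAAA
ddAddd
AAAAAd
dddddd
ddAAAA
AAdddd
[15] AAAAAA
Addddd
dAAAdd
Addddd
AAAAAA
AAdddd
[16] ddAAAd
dddddd
AAAddd
dddddd
ddAAAd
dddddd
[17] dddAdd
dddddd
dAdddd
dddddd
dddAdd
dddddd

1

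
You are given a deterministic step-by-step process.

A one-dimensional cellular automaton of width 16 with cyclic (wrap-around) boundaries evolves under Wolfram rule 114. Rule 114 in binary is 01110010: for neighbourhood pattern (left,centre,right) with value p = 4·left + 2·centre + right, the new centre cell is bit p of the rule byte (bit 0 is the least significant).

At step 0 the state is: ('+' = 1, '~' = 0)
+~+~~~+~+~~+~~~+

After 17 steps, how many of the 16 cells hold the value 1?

9

k=0  +~+~~~+~+~~+~~~+
k=1  ++~+~+~+~++~+~+~
k=2  ~++~+~+~+~++~+~+
k=3  +~++~+~+~+~++~+~
k=4  ~+~++~+~+~+~++~+
k=5  +~+~++~+~+~+~++~
k=6  ~+~+~++~+~+~+~++
k=7  +~+~+~++~+~+~+~+
k=8  ++~+~+~++~+~+~+~
k=9  ~++~+~+~++~+~+~+
k=10  +~++~+~+~++~+~+~
k=11  ~+~++~+~+~++~+~+
k=12  +~+~++~+~+~++~+~
k=13  ~+~+~++~+~+~++~+
k=14  +~+~+~++~+~+~++~
k=15  ~+~+~+~++~+~+~++
k=16  +~+~+~+~++~+~+~+
k=17  ++~+~+~+~++~+~+~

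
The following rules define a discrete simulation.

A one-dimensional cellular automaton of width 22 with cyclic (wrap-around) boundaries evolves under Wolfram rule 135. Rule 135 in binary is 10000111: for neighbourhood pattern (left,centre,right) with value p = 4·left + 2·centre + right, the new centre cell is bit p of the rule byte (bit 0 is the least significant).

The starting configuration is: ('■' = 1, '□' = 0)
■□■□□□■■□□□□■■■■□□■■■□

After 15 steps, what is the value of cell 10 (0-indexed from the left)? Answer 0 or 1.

0

0) ■□■□□□■■□□□□■■■■□□■■■□
1) ■□■□■■□□□■■■□■■□□■□■□□
2) ■□■□□□□■■□■□□□□□■■□■□■
3) □□■□■■■□□□■□■■■■□□□■□□
4) ■■■□□■□□■■■□□■■□□■■■□■
5) ■■□□■■□■□■□□■□□□■□■□□□
6) □□□■□□□■□■□■■□■■■□■□■■
7) □■■■□■■■□■□□□□□■□□■□□□
8) ■□■□□□■□□■□■■■■■□■■□■■
9) □□■□■■■□■■□□■■■□□□□□□■
10) □■■□□■□□□□□■□■□□■■■■■■
11) □□□□■■□■■■■■□■□■□■■■■□
12) ■■■■□□□□■■■□□■□■□□■■□□
13) □■■□□■■■□■□□■■□■□■□□□■
14) □□□□■□■□□■□■□□□■□■□■■■
15) □■■■■□■□■■□■□■■■□■□□■□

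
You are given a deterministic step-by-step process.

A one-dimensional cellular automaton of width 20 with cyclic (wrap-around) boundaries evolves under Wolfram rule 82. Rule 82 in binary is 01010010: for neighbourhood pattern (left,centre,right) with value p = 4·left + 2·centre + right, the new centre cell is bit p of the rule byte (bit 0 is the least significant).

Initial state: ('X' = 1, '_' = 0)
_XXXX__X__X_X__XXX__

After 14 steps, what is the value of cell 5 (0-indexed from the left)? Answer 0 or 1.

1

k=0  _XXXX__X__X_X__XXX__
k=1  X___XXX_XX___XX__XX_
k=2  _X_X__X__XX_X_XXX_X_
k=3  X___XX_XX_X_____X__X
k=4  XX_X_X__X__X___X_XX_
k=5  _X____XX_XX_X_X___X_
k=6  X_X__X_X__X____X_X_X
k=7  X__XX___XX_X__X_____
k=8  _XX_XX_X_X__XX_X___X
k=9  __X__X____XX_X__X_X_
k=10  _X_XX_X__X_X__XX___X
k=11  ____X__XX___XX_XX_X_
k=12  ___X_XX_XX_X_X__X__X
k=13  X_X___X__X____XX_XX_
k=14  ___X_X_XX_X__X_X__X_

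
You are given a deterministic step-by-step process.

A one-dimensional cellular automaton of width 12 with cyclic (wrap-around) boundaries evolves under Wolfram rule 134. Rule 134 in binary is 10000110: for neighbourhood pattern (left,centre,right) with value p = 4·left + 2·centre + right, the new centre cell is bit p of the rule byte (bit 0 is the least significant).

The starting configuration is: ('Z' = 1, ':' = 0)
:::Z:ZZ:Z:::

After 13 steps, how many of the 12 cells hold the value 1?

3

gen 0: :::Z:ZZ:Z:::
gen 1: ::ZZ::::Z:::
gen 2: :Z:::::ZZ:::
gen 3: ZZ::::Z:::::
gen 4: :::::ZZ::::Z
gen 5: ::::Z:::::ZZ
gen 6: :::ZZ::::Z::
gen 7: ::Z:::::ZZ::
gen 8: :ZZ::::Z::::
gen 9: Z:::::ZZ::::
gen 10: Z::::Z:::::Z
gen 11: ::::ZZ::::Z:
gen 12: :::Z:::::ZZ:
gen 13: ::ZZ::::Z:::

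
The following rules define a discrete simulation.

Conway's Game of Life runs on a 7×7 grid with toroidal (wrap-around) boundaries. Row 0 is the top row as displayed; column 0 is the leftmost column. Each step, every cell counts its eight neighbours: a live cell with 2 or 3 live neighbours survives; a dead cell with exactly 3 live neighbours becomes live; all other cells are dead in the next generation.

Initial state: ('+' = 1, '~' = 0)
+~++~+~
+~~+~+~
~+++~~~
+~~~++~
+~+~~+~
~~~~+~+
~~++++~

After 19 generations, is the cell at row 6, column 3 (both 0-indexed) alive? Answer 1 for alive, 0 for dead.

0) +~++~+~
+~~+~+~
~+++~~~
+~~~++~
+~+~~+~
~~~~+~+
~~++++~
1) ~~~~~+~
+~~~~~~
++++~+~
+~~~++~
++~+~~~
~++~~~+
~++~~~~
2) ~+~~~~~
+~+~+~~
+~++~+~
~~~~~+~
~~~+++~
~~~+~~~
+++~~~~
3) ~~~+~~~
+~+~+~+
~~++~+~
~~+~~+~
~~~+~+~
~+~+~~~
+++~~~~
4) ~~~+~~+
~++~+++
~~+~~+~
~~+~~++
~~~+~~~
++~++~~
++~+~~~
5) ~~~+~~+
+++~+~+
+~+~~~~
~~+++++
++~+~++
++~++~~
~+~+~~+
6) ~~~++~+
~~+~~++
~~~~~~~
~~~~~~~
~~~~~~~
~~~+~~~
~+~+~++
7) ~~~+~~~
~~~++++
~~~~~~~
~~~~~~~
~~~~~~~
~~+~+~~
+~~+~++
8) +~++~~~
~~~+++~
~~~~++~
~~~~~~~
~~~~~~~
~~~++++
~~++~++
9) ~+~~~~~
~~+~~++
~~~+~+~
~~~~~~~
~~~~++~
~~++~~+
++~~~~~
10) ~++~~~+
~~+~+++
~~~~+++
~~~~~+~
~~~+++~
+++++++
++~~~~~
11) ~~++~~+
~++~+~~
~~~+~~~
~~~+~~~
++~~~~~
~~~~~~~
~~~~+~~
12) ~++~++~
~+~~+~~
~~~++~~
~~+~~~~
~~~~~~~
~~~~~~~
~~~+~~~
13) ~++~++~
~+~~~~~
~~+++~~
~~~+~~~
~~~~~~~
~~~~~~~
~~+++~~
14) ~+~~++~
~+~~~+~
~~+++~~
~~+++~~
~~~~~~~
~~~+~~~
~++~++~
15) ++~+~~+
~+~~~+~
~+~~~+~
~~+~+~~
~~+~+~~
~~+++~~
~++~~+~
16) ~~~~+++
~+~~++~
~++~++~
~++~++~
~++~++~
~~~~++~
~~~~~++
17) +~~~~~~
+++~~~~
+~~~~~+
+~~~~~+
~++~~~+
~~~+~~~
~~~~~~~
18) +~~~~~~
~~~~~~~
~~~~~~~
~~~~~+~
~++~~~+
~~+~~~~
~~~~~~~
19) ~~~~~~~
~~~~~~~
~~~~~~~
~~~~~~~
~++~~~~
~++~~~~
~~~~~~~

0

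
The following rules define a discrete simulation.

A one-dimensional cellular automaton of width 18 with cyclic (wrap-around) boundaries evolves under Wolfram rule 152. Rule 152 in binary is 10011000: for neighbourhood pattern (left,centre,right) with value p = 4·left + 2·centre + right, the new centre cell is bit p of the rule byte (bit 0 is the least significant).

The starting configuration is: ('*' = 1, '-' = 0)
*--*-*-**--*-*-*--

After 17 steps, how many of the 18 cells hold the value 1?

0) *--*-*-**--*-*-*--
1) -*-----*-*------*-
2) --*-------*------*
3) *--*-------*------
4) -*--*-------*-----
5) --*--*-------*----
6) ---*--*-------*---
7) ----*--*-------*--
8) -----*--*-------*-
9) ------*--*-------*
10) *------*--*-------
11) -*------*--*------
12) --*------*--*-----
13) ---*------*--*----
14) ----*------*--*---
15) -----*------*--*--
16) ------*------*--*-
17) -------*------*--*

3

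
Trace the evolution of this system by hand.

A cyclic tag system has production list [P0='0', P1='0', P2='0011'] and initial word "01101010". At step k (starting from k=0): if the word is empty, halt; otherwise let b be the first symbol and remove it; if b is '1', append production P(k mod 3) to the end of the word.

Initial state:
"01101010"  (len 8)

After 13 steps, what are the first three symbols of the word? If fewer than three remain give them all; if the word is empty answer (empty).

000

t=0: "01101010"  (len 8)
t=1: "1101010"  (len 7)
t=2: "1010100"  (len 7)
t=3: "0101000011"  (len 10)
t=4: "101000011"  (len 9)
t=5: "010000110"  (len 9)
t=6: "10000110"  (len 8)
t=7: "00001100"  (len 8)
t=8: "0001100"  (len 7)
t=9: "001100"  (len 6)
t=10: "01100"  (len 5)
t=11: "1100"  (len 4)
t=12: "1000011"  (len 7)
t=13: "0000110"  (len 7)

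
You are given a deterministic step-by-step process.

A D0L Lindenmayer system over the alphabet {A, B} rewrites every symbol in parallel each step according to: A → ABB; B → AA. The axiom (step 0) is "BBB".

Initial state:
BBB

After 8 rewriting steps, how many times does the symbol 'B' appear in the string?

2172

0) BBB
1) AAAAAA
2) ABBABBABBABBABBABB
3) ABBAAAAABBAAAAABBAAAAABBAAAAABBAAAAABBAAAA
4) ABBAAAAABBABBABBABBABBAAAAABBABBABBABBABBAAAAABBABBABBABBABBAAAAABBABBABBABBABBAAAAABBABBABBABBABBAAAAABBABBABBABB
5) ABBAAAAABBABBABBABBABBAAAAABBAAAAABBAAAAABBAAAAABBAAAAABBA…AAAAABBAAAAABBAAAAABBABBABBABBABBAAAAABBAAAAABBAAAAABBAAAA  (len 282)
6) ABBAAAAABBABBABBABBABBAAAAABBAAAAABBAAAAABBAAAAABBAAAAABBA…BABBAAAAABBABBABBABBABBAAAAABBABBABBABBABBAAAAABBABBABBABB  (len 738)
7) ABBAAAAABBABBABBABBABBAAAAABBAAAAABBAAAAABBAAAAABBAAAAABBA…AAAAABBAAAAABBAAAAABBABBABBABBABBAAAAABBAAAAABBAAAAABBAAAA  (len 1866)
8) ABBAAAAABBABBABBABBABBAAAAABBAAAAABBAAAAABBAAAAABBAAAAABBA…BABBAAAAABBABBABBABBABBAAAAABBABBABBABBABBAAAAABBABBABBABB  (len 4818)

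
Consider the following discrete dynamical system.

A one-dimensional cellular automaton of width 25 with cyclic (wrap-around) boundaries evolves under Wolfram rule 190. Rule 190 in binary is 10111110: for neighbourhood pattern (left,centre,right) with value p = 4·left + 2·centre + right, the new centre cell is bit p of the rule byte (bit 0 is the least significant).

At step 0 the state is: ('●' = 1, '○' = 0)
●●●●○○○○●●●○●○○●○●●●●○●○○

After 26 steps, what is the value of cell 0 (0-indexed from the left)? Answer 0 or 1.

1

gen 0: ●●●●○○○○●●●○●○○●○●●●●○●○○
gen 1: ●●●○●○○●●●○●●●●●●●●●○●●●●
gen 2: ●●○●●●●●●○●●●●●●●●●○●●●●●
gen 3: ●○●●●●●●○●●●●●●●●●○●●●●●●
gen 4: ○●●●●●●○●●●●●●●●●○●●●●●●●
gen 5: ●●●●●●○●●●●●●●●●○●●●●●●●○
gen 6: ●●●●●○●●●●●●●●●○●●●●●●●○●
gen 7: ●●●●○●●●●●●●●●○●●●●●●●○●●
gen 8: ●●●○●●●●●●●●●○●●●●●●●○●●●
gen 9: ●●○●●●●●●●●●○●●●●●●●○●●●●
gen 10: ●○●●●●●●●●●○●●●●●●●○●●●●●
gen 11: ○●●●●●●●●●○●●●●●●●○●●●●●●
gen 12: ●●●●●●●●●○●●●●●●●○●●●●●●○
gen 13: ●●●●●●●●○●●●●●●●○●●●●●●○●
gen 14: ●●●●●●●○●●●●●●●○●●●●●●○●●
gen 15: ●●●●●●○●●●●●●●○●●●●●●○●●●
gen 16: ●●●●●○●●●●●●●○●●●●●●○●●●●
gen 17: ●●●●○●●●●●●●○●●●●●●○●●●●●
gen 18: ●●●○●●●●●●●○●●●●●●○●●●●●●
gen 19: ●●○●●●●●●●○●●●●●●○●●●●●●●
gen 20: ●○●●●●●●●○●●●●●●○●●●●●●●●
gen 21: ○●●●●●●●○●●●●●●○●●●●●●●●●
gen 22: ●●●●●●●○●●●●●●○●●●●●●●●●○
gen 23: ●●●●●●○●●●●●●○●●●●●●●●●○●
gen 24: ●●●●●○●●●●●●○●●●●●●●●●○●●
gen 25: ●●●●○●●●●●●○●●●●●●●●●○●●●
gen 26: ●●●○●●●●●●○●●●●●●●●●○●●●●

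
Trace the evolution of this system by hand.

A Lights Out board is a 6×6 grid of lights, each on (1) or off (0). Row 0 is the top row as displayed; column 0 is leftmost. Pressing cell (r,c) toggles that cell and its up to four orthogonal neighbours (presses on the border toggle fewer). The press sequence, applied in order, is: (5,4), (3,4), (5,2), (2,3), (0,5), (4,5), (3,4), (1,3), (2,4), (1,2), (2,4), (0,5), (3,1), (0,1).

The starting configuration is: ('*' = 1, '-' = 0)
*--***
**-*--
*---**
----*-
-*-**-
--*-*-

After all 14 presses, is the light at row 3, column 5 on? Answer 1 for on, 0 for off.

k=0  *--***
**-*--
*---**
----*-
-*-**-
--*-*-
k=1  *--***
**-*--
*---**
----*-
-*-*--
--**-*
k=2  *--***
**-*--
*----*
---*-*
-*-**-
--**-*
k=3  *--***
**-*--
*----*
---*-*
-****-
-*---*
k=4  *--***
**----
*-****
-----*
-****-
-*---*
k=5  *--*--
**---*
*-****
-----*
-****-
-*---*
k=6  *--*--
**---*
*-****
------
-***-*
-*----
k=7  *--*--
**---*
*-**-*
---***
-*****
-*----
k=8  *-----
******
*-*--*
---***
-*****
-*----
k=9  *-----
****-*
*-***-
---*-*
-*****
-*----
k=10  *-*---
*----*
*--**-
---*-*
-*****
-*----
k=11  *-*---
*---**
*----*
---***
-*****
-*----
k=12  *-*-**
*---*-
*----*
---***
-*****
-*----
k=13  *-*-**
*---*-
**---*
******
--****
-*----
k=14  -*--**
**--*-
**---*
******
--****
-*----

1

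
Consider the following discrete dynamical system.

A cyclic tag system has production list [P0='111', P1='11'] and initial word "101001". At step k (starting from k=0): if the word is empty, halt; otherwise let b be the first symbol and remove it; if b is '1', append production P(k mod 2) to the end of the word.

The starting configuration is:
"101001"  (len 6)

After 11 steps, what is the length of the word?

16

gen 0: "101001"  (len 6)
gen 1: "01001111"  (len 8)
gen 2: "1001111"  (len 7)
gen 3: "001111111"  (len 9)
gen 4: "01111111"  (len 8)
gen 5: "1111111"  (len 7)
gen 6: "11111111"  (len 8)
gen 7: "1111111111"  (len 10)
gen 8: "11111111111"  (len 11)
gen 9: "1111111111111"  (len 13)
gen 10: "11111111111111"  (len 14)
gen 11: "1111111111111111"  (len 16)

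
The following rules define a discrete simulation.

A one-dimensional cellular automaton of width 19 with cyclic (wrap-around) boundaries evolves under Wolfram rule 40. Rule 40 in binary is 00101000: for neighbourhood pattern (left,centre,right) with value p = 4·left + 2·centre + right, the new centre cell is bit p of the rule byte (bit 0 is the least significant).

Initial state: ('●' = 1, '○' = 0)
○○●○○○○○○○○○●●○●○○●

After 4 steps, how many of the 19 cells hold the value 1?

0

t=0: ○○●○○○○○○○○○●●○●○○●
t=1: ○○○○○○○○○○○○●○●○○○○
t=2: ○○○○○○○○○○○○○●○○○○○
t=3: ○○○○○○○○○○○○○○○○○○○
t=4: ○○○○○○○○○○○○○○○○○○○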